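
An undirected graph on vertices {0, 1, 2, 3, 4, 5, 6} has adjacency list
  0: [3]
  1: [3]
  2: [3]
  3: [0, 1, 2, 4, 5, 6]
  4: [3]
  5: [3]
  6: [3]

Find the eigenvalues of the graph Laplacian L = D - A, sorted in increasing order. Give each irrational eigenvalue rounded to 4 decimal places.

[0, 1, 1, 1, 1, 1, 7]

Reading degrees in the order [0, 1, 2, 3, 4, 5, 6] gives [1, 1, 1, 6, 1, 1, 1]; set D = diag(1, 1, 1, 6, 1, 1, 1) and form L = D - A. Diagonalising L (or applying a numerical eigensolver to the 7x7 matrix) gives the spectrum above. The single zero eigenvalue shows the graph is connected.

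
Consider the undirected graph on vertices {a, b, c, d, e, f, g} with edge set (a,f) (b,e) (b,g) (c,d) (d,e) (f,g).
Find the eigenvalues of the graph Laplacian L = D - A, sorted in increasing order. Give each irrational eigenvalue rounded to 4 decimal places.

[0, 0.1981, 0.7530, 1.5550, 2.4450, 3.2470, 3.8019]

Reading degrees in the order [a, b, c, d, e, f, g] gives [1, 2, 1, 2, 2, 2, 2]; set D = diag(1, 2, 1, 2, 2, 2, 2) and form L = D - A. Diagonalising L (or applying a numerical eigensolver to the 7x7 matrix) gives the spectrum above. By the matrix-tree theorem the graph has (1/7) * product of the nonzero eigenvalues = 1 spanning tree. The eigenvalues sum to 12, which equals trace(L) = 2|E|.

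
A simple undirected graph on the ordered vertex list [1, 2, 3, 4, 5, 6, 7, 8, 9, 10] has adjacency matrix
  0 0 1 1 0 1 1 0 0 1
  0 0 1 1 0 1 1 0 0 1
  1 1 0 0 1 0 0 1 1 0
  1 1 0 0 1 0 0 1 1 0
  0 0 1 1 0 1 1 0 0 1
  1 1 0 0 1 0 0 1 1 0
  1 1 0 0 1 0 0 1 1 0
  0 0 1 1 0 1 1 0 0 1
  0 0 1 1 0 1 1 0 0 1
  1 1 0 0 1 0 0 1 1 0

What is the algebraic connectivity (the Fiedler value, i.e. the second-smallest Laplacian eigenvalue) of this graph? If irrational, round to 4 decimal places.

Each diagonal entry of L is the vertex degree and each off-diagonal entry is -1 where an edge is present, 0 otherwise; in the order [1, 2, 3, 4, 5, 6, 7, 8, 9, 10] the diagonal is [5, 5, 5, 5, 5, 5, 5, 5, 5, 5]. Computing the eigenvalues of L and sorting gives [0, 5, 5, 5, 5, 5, 5, 5, 5, 10]. The Fiedler value lambda_2 = 5 is strictly positive, so the graph is connected. By the matrix-tree theorem the graph has (1/10) * product of the nonzero eigenvalues = 390625 spanning trees.

5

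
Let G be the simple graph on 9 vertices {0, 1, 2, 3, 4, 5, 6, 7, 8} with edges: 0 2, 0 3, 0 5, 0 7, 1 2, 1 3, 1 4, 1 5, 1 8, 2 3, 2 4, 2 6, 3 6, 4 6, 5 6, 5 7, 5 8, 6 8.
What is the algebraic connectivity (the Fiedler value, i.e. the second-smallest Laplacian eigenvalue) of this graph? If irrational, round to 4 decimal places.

Each diagonal entry of L is the vertex degree and each off-diagonal entry is -1 where an edge is present, 0 otherwise; in the order [0, 1, 2, 3, 4, 5, 6, 7, 8] the diagonal is [4, 5, 5, 4, 3, 5, 5, 2, 3]. The smallest Laplacian eigenvalue is always 0. The next one, lambda_2 = 1.4903, measures how hard the graph is to disconnect: larger values mean better connectivity. The largest eigenvalue, 7.6243, is at most the vertex count 9.

1.4903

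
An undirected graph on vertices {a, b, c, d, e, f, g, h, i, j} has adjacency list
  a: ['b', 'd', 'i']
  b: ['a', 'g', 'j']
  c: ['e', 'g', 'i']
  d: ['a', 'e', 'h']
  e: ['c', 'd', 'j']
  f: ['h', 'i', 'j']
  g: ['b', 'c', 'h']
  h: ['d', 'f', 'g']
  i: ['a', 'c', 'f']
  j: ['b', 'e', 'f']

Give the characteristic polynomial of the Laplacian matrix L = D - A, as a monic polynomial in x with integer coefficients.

x^10 - 30x^9 + 390x^8 - 2880x^7 + 13305x^6 - 39882x^5 + 77640x^4 - 94800x^3 + 66000x^2 - 20000x

Each diagonal entry of L is the vertex degree and each off-diagonal entry is -1 where an edge is present, 0 otherwise; in the order [a, b, c, d, e, f, g, h, i, j] the diagonal is [3, 3, 3, 3, 3, 3, 3, 3, 3, 3]. L has integer entries, so p(x) = det(xI - L) has integer coefficients. Expanding the determinant yields x^10 - 30x^9 + 390x^8 - 2880x^7 + 13305x^6 - 39882x^5 + 77640x^4 - 94800x^3 + 66000x^2 - 20000x. Since p(0) = det(-L) = 0, x divides p(x). There is one zero in the spectrum, matching the 1 component.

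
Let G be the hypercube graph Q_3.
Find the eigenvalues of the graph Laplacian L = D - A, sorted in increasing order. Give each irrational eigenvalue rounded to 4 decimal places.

The graph has 8 vertices and degree multiset [3, 3, 3, 3, 3, 3, 3, 3]; D is the diagonal matrix of degrees and L = D - A. Since every row of L sums to 0, the all-ones vector is in the kernel and 0 is an eigenvalue. The single zero eigenvalue shows the graph is connected.

[0, 2, 2, 2, 4, 4, 4, 6]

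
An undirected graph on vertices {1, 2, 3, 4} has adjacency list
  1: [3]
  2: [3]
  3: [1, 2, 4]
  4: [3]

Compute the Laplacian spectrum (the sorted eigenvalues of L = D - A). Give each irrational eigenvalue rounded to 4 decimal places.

[0, 1, 1, 4]

Reading degrees in the order [1, 2, 3, 4] gives [1, 1, 3, 1]; set D = diag(1, 1, 3, 1) and form L = D - A. Diagonalising L (or applying a numerical eigensolver to the 4x4 matrix) gives the spectrum above. The single zero eigenvalue shows the graph is connected. There is one zero in the spectrum, matching the 1 component. The eigenvalues sum to 6, which equals trace(L) = 2|E|.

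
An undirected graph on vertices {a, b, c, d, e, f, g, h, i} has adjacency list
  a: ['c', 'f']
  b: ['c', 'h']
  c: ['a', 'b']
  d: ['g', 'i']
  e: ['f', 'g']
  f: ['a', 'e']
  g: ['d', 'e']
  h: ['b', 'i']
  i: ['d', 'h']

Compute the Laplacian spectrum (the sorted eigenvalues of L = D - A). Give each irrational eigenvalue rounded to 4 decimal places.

With the vertex order [a, b, c, d, e, f, g, h, i], the degrees are [2, 2, 2, 2, 2, 2, 2, 2, 2], giving D = diag(2, 2, 2, 2, 2, 2, 2, 2, 2) and L = D - A. Diagonalising L (or applying a numerical eigensolver to the 9x9 matrix) gives the spectrum above. The eigenvalues sum to 18, which equals trace(L) = 2|E|. There is one zero in the spectrum, matching the 1 component.

[0, 0.4679, 0.4679, 1.6527, 1.6527, 3, 3, 3.8794, 3.8794]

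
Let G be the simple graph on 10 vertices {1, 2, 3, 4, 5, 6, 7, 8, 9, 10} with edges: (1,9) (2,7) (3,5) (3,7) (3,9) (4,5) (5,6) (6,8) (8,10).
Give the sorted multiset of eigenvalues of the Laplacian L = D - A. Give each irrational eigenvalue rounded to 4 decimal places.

[0, 0.1700, 0.3820, 0.5078, 1.3820, 1.6959, 2.6180, 2.8758, 3.6180, 4.7505]

With the vertex order [1, 2, 3, 4, 5, 6, 7, 8, 9, 10], the degrees are [1, 1, 3, 1, 3, 2, 2, 2, 2, 1], giving D = diag(1, 1, 3, 1, 3, 2, 2, 2, 2, 1) and L = D - A. Since every row of L sums to 0, the all-ones vector is in the kernel and 0 is an eigenvalue. The eigenvalues sum to 18, which equals trace(L) = 2|E|. There is one zero in the spectrum, matching the 1 component.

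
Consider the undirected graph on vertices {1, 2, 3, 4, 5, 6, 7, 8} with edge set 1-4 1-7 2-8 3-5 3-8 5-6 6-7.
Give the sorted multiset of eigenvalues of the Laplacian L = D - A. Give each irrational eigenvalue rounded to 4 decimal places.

Reading degrees in the order [1, 2, 3, 4, 5, 6, 7, 8] gives [2, 1, 2, 1, 2, 2, 2, 2]; set D = diag(2, 1, 2, 1, 2, 2, 2, 2) and form L = D - A. L is symmetric positive semidefinite, so every eigenvalue is real and nonnegative. The single zero eigenvalue shows the graph is connected. The largest eigenvalue, 3.8478, is at most the vertex count 8.

[0, 0.1522, 0.5858, 1.2346, 2, 2.7654, 3.4142, 3.8478]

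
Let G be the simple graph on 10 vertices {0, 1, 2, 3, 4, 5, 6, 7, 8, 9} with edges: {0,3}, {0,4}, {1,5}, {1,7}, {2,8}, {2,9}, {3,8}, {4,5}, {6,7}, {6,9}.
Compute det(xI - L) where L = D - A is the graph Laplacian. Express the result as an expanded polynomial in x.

x^10 - 20x^9 + 170x^8 - 800x^7 + 2275x^6 - 4004x^5 + 4290x^4 - 2640x^3 + 825x^2 - 100x

Each diagonal entry of L is the vertex degree and each off-diagonal entry is -1 where an edge is present, 0 otherwise; in the order [0, 1, 2, 3, 4, 5, 6, 7, 8, 9] the diagonal is [2, 2, 2, 2, 2, 2, 2, 2, 2, 2]. Computing det(xI - L) by cofactor expansion (or equivalently via sum-over-permutations) gives x^10 - 20x^9 + 170x^8 - 800x^7 + 2275x^6 - 4004x^5 + 4290x^4 - 2640x^3 + 825x^2 - 100x. Since p(0) = det(-L) = 0, x divides p(x).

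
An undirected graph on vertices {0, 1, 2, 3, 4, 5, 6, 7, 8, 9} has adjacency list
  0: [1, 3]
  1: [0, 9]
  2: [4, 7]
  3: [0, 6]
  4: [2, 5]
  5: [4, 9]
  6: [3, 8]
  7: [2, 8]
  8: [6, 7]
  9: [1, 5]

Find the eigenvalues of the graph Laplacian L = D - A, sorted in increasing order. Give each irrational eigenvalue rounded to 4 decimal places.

[0, 0.3820, 0.3820, 1.3820, 1.3820, 2.6180, 2.6180, 3.6180, 3.6180, 4]

Each diagonal entry of L is the vertex degree and each off-diagonal entry is -1 where an edge is present, 0 otherwise; in the order [0, 1, 2, 3, 4, 5, 6, 7, 8, 9] the diagonal is [2, 2, 2, 2, 2, 2, 2, 2, 2, 2]. Diagonalising L (or applying a numerical eigensolver to the 10x10 matrix) gives the spectrum above. There is one zero in the spectrum, matching the 1 component.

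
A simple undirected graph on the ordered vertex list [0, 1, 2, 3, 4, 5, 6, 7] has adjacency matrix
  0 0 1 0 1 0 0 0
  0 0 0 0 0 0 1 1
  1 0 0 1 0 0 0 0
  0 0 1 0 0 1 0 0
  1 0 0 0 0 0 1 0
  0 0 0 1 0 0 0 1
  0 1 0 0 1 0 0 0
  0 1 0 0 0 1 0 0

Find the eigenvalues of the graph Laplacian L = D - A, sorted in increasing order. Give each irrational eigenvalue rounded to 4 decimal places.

Reading degrees in the order [0, 1, 2, 3, 4, 5, 6, 7] gives [2, 2, 2, 2, 2, 2, 2, 2]; set D = diag(2, 2, 2, 2, 2, 2, 2, 2) and form L = D - A. The multiplicity of 0 as a Laplacian eigenvalue equals the number of connected components. The eigenvalues sum to 16, which equals trace(L) = 2|E|.

[0, 0.5858, 0.5858, 2, 2, 3.4142, 3.4142, 4]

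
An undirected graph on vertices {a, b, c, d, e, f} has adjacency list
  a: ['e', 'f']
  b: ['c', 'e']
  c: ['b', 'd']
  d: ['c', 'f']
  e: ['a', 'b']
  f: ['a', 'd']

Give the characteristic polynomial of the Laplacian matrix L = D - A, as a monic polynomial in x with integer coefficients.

x^6 - 12x^5 + 54x^4 - 112x^3 + 105x^2 - 36x

Each diagonal entry of L is the vertex degree and each off-diagonal entry is -1 where an edge is present, 0 otherwise; in the order [a, b, c, d, e, f] the diagonal is [2, 2, 2, 2, 2, 2]. L has integer entries, so p(x) = det(xI - L) has integer coefficients. Expanding the determinant yields x^6 - 12x^5 + 54x^4 - 112x^3 + 105x^2 - 36x. The coefficient of x^5 equals -trace(L) = -12, matching the sum of degrees. There is one zero in the spectrum, matching the 1 component.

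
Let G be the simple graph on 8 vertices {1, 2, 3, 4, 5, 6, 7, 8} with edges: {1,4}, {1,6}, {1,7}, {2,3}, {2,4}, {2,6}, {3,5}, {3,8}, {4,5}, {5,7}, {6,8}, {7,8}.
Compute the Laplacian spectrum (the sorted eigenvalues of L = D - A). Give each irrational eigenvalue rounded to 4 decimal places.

With the vertex order [1, 2, 3, 4, 5, 6, 7, 8], the degrees are [3, 3, 3, 3, 3, 3, 3, 3], giving D = diag(3, 3, 3, 3, 3, 3, 3, 3) and L = D - A. L is symmetric positive semidefinite, so every eigenvalue is real and nonnegative. The single zero eigenvalue shows the graph is connected.

[0, 2, 2, 2, 4, 4, 4, 6]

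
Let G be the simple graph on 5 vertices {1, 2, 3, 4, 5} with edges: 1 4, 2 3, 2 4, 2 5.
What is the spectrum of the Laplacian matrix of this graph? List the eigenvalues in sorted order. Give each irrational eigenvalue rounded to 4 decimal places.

[0, 0.5188, 1, 2.3111, 4.1701]

Each diagonal entry of L is the vertex degree and each off-diagonal entry is -1 where an edge is present, 0 otherwise; in the order [1, 2, 3, 4, 5] the diagonal is [1, 3, 1, 2, 1]. The multiplicity of 0 as a Laplacian eigenvalue equals the number of connected components.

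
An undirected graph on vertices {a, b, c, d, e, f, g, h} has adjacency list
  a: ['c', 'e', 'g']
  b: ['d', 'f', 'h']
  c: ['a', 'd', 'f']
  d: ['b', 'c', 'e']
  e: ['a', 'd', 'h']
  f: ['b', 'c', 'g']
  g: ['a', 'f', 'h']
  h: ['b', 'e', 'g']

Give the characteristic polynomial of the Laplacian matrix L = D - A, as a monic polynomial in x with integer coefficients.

x^8 - 24x^7 + 240x^6 - 1296x^5 + 4080x^4 - 7488x^3 + 7424x^2 - 3072x

Each diagonal entry of L is the vertex degree and each off-diagonal entry is -1 where an edge is present, 0 otherwise; in the order [a, b, c, d, e, f, g, h] the diagonal is [3, 3, 3, 3, 3, 3, 3, 3]. L has integer entries, so p(x) = det(xI - L) has integer coefficients. Expanding the determinant yields x^8 - 24x^7 + 240x^6 - 1296x^5 + 4080x^4 - 7488x^3 + 7424x^2 - 3072x. The constant term is 0 because L is singular (the all-ones vector lies in its kernel). The largest eigenvalue, 6, is at most the vertex count 8.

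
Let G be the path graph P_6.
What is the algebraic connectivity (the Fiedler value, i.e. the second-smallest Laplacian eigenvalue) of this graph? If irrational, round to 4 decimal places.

0.2679

The graph has 6 vertices and degree multiset [2, 2, 2, 2, 1, 1]; D is the diagonal matrix of degrees and L = D - A. The sorted Laplacian eigenvalues are [0, 0.2679, 1, 2, 3, 3.7321]; the algebraic connectivity is the second entry, 0.2679. By the matrix-tree theorem the graph has (1/6) * product of the nonzero eigenvalues = 1 spanning tree.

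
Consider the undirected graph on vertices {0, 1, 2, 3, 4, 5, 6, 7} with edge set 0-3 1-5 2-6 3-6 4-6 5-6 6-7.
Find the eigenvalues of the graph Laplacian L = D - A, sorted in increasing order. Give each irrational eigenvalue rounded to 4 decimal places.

[0, 0.3820, 0.5607, 1, 1, 2.3389, 2.6180, 6.1004]

Each diagonal entry of L is the vertex degree and each off-diagonal entry is -1 where an edge is present, 0 otherwise; in the order [0, 1, 2, 3, 4, 5, 6, 7] the diagonal is [1, 1, 1, 2, 1, 2, 5, 1]. Diagonalising L (or applying a numerical eigensolver to the 8x8 matrix) gives the spectrum above. The largest eigenvalue, 6.1004, is at most the vertex count 8.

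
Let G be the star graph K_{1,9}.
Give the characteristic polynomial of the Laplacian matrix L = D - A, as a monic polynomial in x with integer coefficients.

The graph has 10 vertices and degree multiset [9, 1, 1, 1, 1, 1, 1, 1, 1, 1]; D is the diagonal matrix of degrees and L = D - A. L has integer entries, so p(x) = det(xI - L) has integer coefficients. Expanding the determinant yields x^10 - 18x^9 + 108x^8 - 336x^7 + 630x^6 - 756x^5 + 588x^4 - 288x^3 + 81x^2 - 10x. Since p(0) = det(-L) = 0, x divides p(x). The largest eigenvalue, 10, is at most the vertex count 10. The eigenvalues sum to 18, which equals trace(L) = 2|E|.

x^10 - 18x^9 + 108x^8 - 336x^7 + 630x^6 - 756x^5 + 588x^4 - 288x^3 + 81x^2 - 10x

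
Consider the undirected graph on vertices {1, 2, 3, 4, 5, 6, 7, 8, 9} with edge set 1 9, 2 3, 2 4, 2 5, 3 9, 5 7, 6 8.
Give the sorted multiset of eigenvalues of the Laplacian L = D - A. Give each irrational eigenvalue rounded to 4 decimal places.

[0, 0, 0.2603, 0.6262, 1.4055, 2, 2.2742, 3.0996, 4.3342]

With the vertex order [1, 2, 3, 4, 5, 6, 7, 8, 9], the degrees are [1, 3, 2, 1, 2, 1, 1, 1, 2], giving D = diag(1, 3, 2, 1, 2, 1, 1, 1, 2) and L = D - A. The multiplicity of 0 as a Laplacian eigenvalue equals the number of connected components. The 2 zero eigenvalues correspond to the 2 connected components. There are 2 zeros in the spectrum, matching the 2 components.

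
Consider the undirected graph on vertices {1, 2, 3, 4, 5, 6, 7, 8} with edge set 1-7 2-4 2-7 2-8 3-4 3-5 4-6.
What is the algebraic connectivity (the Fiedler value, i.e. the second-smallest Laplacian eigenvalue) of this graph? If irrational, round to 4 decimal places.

0.2509

With the vertex order [1, 2, 3, 4, 5, 6, 7, 8], the degrees are [1, 3, 2, 3, 1, 1, 2, 1], giving D = diag(1, 3, 2, 3, 1, 1, 2, 1) and L = D - A. The smallest Laplacian eigenvalue is always 0. The next one, lambda_2 = 0.2509, measures how hard the graph is to disconnect: larger values mean better connectivity.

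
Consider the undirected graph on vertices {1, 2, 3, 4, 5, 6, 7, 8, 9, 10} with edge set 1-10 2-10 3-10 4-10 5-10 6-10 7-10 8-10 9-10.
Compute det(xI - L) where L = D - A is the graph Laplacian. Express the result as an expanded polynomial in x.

x^10 - 18x^9 + 108x^8 - 336x^7 + 630x^6 - 756x^5 + 588x^4 - 288x^3 + 81x^2 - 10x

Each diagonal entry of L is the vertex degree and each off-diagonal entry is -1 where an edge is present, 0 otherwise; in the order [1, 2, 3, 4, 5, 6, 7, 8, 9, 10] the diagonal is [1, 1, 1, 1, 1, 1, 1, 1, 1, 9]. L has integer entries, so p(x) = det(xI - L) has integer coefficients. Expanding the determinant yields x^10 - 18x^9 + 108x^8 - 336x^7 + 630x^6 - 756x^5 + 588x^4 - 288x^3 + 81x^2 - 10x. Since p(0) = det(-L) = 0, x divides p(x).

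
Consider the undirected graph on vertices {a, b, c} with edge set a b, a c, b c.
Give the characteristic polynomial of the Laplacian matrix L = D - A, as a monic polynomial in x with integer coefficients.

With the vertex order [a, b, c], the degrees are [2, 2, 2], giving D = diag(2, 2, 2) and L = D - A. The eigenvalues of L are [0, 3, 3]; the characteristic polynomial is the product of (x - lambda_i), which multiplies out to x^3 - 6x^2 + 9x. The constant term is 0 because L is singular (the all-ones vector lies in its kernel). By the matrix-tree theorem the graph has (1/3) * product of the nonzero eigenvalues = 3 spanning trees.

x^3 - 6x^2 + 9x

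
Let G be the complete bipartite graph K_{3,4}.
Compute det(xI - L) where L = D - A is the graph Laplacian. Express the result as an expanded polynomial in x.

x^7 - 24x^6 + 234x^5 - 1192x^4 + 3357x^3 - 4968x^2 + 3024x

The graph has 7 vertices and degree multiset [4, 4, 4, 3, 3, 3, 3]; D is the diagonal matrix of degrees and L = D - A. L has integer entries, so p(x) = det(xI - L) has integer coefficients. Expanding the determinant yields x^7 - 24x^6 + 234x^5 - 1192x^4 + 3357x^3 - 4968x^2 + 3024x. Since p(0) = det(-L) = 0, x divides p(x). By the matrix-tree theorem the graph has (1/7) * product of the nonzero eigenvalues = 432 spanning trees. The largest eigenvalue, 7, is at most the vertex count 7.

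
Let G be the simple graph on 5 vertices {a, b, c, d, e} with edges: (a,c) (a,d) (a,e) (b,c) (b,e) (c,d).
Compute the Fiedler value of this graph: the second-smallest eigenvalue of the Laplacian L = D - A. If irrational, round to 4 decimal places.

With the vertex order [a, b, c, d, e], the degrees are [3, 2, 3, 2, 2], giving D = diag(3, 2, 3, 2, 2) and L = D - A. The sorted Laplacian eigenvalues are [0, 1.3820, 2.3820, 3.6180, 4.6180]; the algebraic connectivity is the second entry, 1.3820. There is one zero in the spectrum, matching the 1 component.

1.3820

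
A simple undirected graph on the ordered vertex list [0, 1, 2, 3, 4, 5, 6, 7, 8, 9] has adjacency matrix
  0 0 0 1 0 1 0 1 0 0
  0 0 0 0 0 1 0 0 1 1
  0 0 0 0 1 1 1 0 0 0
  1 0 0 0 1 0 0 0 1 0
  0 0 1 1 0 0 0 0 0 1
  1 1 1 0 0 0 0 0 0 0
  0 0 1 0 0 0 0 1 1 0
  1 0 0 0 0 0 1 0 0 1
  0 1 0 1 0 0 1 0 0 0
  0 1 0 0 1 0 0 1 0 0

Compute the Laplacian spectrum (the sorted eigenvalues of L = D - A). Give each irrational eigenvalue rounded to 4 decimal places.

With the vertex order [0, 1, 2, 3, 4, 5, 6, 7, 8, 9], the degrees are [3, 3, 3, 3, 3, 3, 3, 3, 3, 3], giving D = diag(3, 3, 3, 3, 3, 3, 3, 3, 3, 3) and L = D - A. L is symmetric positive semidefinite, so every eigenvalue is real and nonnegative. The single zero eigenvalue shows the graph is connected.

[0, 2, 2, 2, 2, 2, 5, 5, 5, 5]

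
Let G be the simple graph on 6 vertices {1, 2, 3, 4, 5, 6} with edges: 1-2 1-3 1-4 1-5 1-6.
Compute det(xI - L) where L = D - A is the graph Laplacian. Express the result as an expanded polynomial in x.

x^6 - 10x^5 + 30x^4 - 40x^3 + 25x^2 - 6x

Reading degrees in the order [1, 2, 3, 4, 5, 6] gives [5, 1, 1, 1, 1, 1]; set D = diag(5, 1, 1, 1, 1, 1) and form L = D - A. L has integer entries, so p(x) = det(xI - L) has integer coefficients. Expanding the determinant yields x^6 - 10x^5 + 30x^4 - 40x^3 + 25x^2 - 6x. The constant term is 0 because L is singular (the all-ones vector lies in its kernel). The eigenvalues sum to 10, which equals trace(L) = 2|E|.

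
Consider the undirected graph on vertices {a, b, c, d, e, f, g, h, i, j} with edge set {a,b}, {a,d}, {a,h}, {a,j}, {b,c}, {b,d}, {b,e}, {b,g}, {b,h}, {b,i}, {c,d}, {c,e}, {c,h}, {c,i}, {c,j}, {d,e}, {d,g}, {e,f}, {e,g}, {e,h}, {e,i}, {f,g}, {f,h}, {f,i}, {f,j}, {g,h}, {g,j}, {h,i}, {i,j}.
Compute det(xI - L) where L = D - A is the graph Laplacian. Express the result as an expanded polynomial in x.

x^10 - 58x^9 + 1480x^8 - 21798x^7 + 204128x^6 - 1259860x^5 + 5122487x^4 - 13224692x^3 + 19662385x^2 - 12821140x

Reading degrees in the order [a, b, c, d, e, f, g, h, i, j] gives [4, 7, 6, 5, 7, 5, 6, 7, 6, 5]; set D = diag(4, 7, 6, 5, 7, 5, 6, 7, 6, 5) and form L = D - A. Computing det(xI - L) by cofactor expansion (or equivalently via sum-over-permutations) gives x^10 - 58x^9 + 1480x^8 - 21798x^7 + 204128x^6 - 1259860x^5 + 5122487x^4 - 13224692x^3 + 19662385x^2 - 12821140x. Since p(0) = det(-L) = 0, x divides p(x). By the matrix-tree theorem the graph has (1/10) * product of the nonzero eigenvalues = 1282114 spanning trees.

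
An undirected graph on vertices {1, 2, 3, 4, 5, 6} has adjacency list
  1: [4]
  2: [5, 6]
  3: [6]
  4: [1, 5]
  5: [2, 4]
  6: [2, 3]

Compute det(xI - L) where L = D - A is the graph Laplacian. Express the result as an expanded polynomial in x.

x^6 - 10x^5 + 36x^4 - 56x^3 + 35x^2 - 6x

Reading degrees in the order [1, 2, 3, 4, 5, 6] gives [1, 2, 1, 2, 2, 2]; set D = diag(1, 2, 1, 2, 2, 2) and form L = D - A. L has integer entries, so p(x) = det(xI - L) has integer coefficients. Expanding the determinant yields x^6 - 10x^5 + 36x^4 - 56x^3 + 35x^2 - 6x. Since p(0) = det(-L) = 0, x divides p(x). The eigenvalues sum to 10, which equals trace(L) = 2|E|. There is one zero in the spectrum, matching the 1 component.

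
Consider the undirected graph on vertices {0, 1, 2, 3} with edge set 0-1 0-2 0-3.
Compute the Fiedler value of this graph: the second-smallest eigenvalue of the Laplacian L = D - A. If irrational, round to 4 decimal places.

1

With the vertex order [0, 1, 2, 3], the degrees are [3, 1, 1, 1], giving D = diag(3, 1, 1, 1) and L = D - A. The smallest Laplacian eigenvalue is always 0. The next one, lambda_2 = 1, measures how hard the graph is to disconnect: larger values mean better connectivity. There is one zero in the spectrum, matching the 1 component.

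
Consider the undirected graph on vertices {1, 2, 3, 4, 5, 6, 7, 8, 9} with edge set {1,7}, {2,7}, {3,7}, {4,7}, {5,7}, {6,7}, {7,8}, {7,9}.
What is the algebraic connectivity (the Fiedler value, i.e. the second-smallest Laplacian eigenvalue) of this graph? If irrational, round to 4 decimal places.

With the vertex order [1, 2, 3, 4, 5, 6, 7, 8, 9], the degrees are [1, 1, 1, 1, 1, 1, 8, 1, 1], giving D = diag(1, 1, 1, 1, 1, 1, 8, 1, 1) and L = D - A. The smallest Laplacian eigenvalue is always 0. The next one, lambda_2 = 1, measures how hard the graph is to disconnect: larger values mean better connectivity. The largest eigenvalue, 9, is at most the vertex count 9.

1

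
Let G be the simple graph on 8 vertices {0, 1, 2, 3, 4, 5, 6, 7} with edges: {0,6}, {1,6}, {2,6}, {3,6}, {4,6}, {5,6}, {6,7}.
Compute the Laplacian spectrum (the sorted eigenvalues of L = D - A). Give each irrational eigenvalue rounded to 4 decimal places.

[0, 1, 1, 1, 1, 1, 1, 8]

Each diagonal entry of L is the vertex degree and each off-diagonal entry is -1 where an edge is present, 0 otherwise; in the order [0, 1, 2, 3, 4, 5, 6, 7] the diagonal is [1, 1, 1, 1, 1, 1, 7, 1]. The multiplicity of 0 as a Laplacian eigenvalue equals the number of connected components. The single zero eigenvalue shows the graph is connected. By the matrix-tree theorem the graph has (1/8) * product of the nonzero eigenvalues = 1 spanning tree. The largest eigenvalue, 8, is at most the vertex count 8.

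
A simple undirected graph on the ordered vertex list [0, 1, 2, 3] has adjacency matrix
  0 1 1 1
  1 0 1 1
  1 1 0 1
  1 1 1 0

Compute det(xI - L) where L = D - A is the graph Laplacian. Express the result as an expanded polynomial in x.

x^4 - 12x^3 + 48x^2 - 64x

Each diagonal entry of L is the vertex degree and each off-diagonal entry is -1 where an edge is present, 0 otherwise; in the order [0, 1, 2, 3] the diagonal is [3, 3, 3, 3]. Computing det(xI - L) by cofactor expansion (or equivalently via sum-over-permutations) gives x^4 - 12x^3 + 48x^2 - 64x. The constant term is 0 because L is singular (the all-ones vector lies in its kernel). The largest eigenvalue, 4, is at most the vertex count 4.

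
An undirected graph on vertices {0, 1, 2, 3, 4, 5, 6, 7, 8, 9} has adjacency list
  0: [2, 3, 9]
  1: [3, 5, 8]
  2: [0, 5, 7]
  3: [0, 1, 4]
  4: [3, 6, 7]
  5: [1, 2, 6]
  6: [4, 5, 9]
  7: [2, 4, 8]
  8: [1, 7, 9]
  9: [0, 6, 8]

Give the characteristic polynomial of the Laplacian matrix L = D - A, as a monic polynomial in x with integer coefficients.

x^10 - 30x^9 + 390x^8 - 2880x^7 + 13305x^6 - 39882x^5 + 77640x^4 - 94800x^3 + 66000x^2 - 20000x

Reading degrees in the order [0, 1, 2, 3, 4, 5, 6, 7, 8, 9] gives [3, 3, 3, 3, 3, 3, 3, 3, 3, 3]; set D = diag(3, 3, 3, 3, 3, 3, 3, 3, 3, 3) and form L = D - A. Computing det(xI - L) by cofactor expansion (or equivalently via sum-over-permutations) gives x^10 - 30x^9 + 390x^8 - 2880x^7 + 13305x^6 - 39882x^5 + 77640x^4 - 94800x^3 + 66000x^2 - 20000x. The coefficient of x^9 equals -trace(L) = -30, matching the sum of degrees. The eigenvalues sum to 30, which equals trace(L) = 2|E|.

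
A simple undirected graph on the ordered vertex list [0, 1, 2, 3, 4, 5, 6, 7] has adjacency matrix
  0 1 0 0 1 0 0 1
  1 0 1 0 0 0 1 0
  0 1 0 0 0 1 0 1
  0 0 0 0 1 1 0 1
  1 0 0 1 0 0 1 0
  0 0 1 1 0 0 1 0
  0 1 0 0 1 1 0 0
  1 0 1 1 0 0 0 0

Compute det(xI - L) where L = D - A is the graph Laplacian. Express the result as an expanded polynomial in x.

Reading degrees in the order [0, 1, 2, 3, 4, 5, 6, 7] gives [3, 3, 3, 3, 3, 3, 3, 3]; set D = diag(3, 3, 3, 3, 3, 3, 3, 3) and form L = D - A. The eigenvalues of L are [0, 2, 2, 2, 4, 4, 4, 6]; the characteristic polynomial is the product of (x - lambda_i), which multiplies out to x^8 - 24x^7 + 240x^6 - 1296x^5 + 4080x^4 - 7488x^3 + 7424x^2 - 3072x. Since p(0) = det(-L) = 0, x divides p(x). The eigenvalues sum to 24, which equals trace(L) = 2|E|.

x^8 - 24x^7 + 240x^6 - 1296x^5 + 4080x^4 - 7488x^3 + 7424x^2 - 3072x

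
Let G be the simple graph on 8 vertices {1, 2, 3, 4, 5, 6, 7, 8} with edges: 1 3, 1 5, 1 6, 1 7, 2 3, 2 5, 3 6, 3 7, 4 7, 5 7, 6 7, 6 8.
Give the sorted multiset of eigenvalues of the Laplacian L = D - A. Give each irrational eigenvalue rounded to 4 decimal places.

[0, 0.7639, 0.9674, 2.2310, 3.1649, 5.2361, 5.3921, 6.2447]

Reading degrees in the order [1, 2, 3, 4, 5, 6, 7, 8] gives [4, 2, 4, 1, 3, 4, 5, 1]; set D = diag(4, 2, 4, 1, 3, 4, 5, 1) and form L = D - A. L is symmetric positive semidefinite, so every eigenvalue is real and nonnegative. The single zero eigenvalue shows the graph is connected. The largest eigenvalue, 6.2447, is at most the vertex count 8.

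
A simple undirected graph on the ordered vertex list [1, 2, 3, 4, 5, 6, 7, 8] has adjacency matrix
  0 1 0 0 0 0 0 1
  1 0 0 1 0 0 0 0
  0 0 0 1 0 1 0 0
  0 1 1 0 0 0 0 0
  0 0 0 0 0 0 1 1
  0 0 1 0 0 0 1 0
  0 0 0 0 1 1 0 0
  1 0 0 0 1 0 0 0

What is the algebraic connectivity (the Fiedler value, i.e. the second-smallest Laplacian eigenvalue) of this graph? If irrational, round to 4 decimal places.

0.5858

Each diagonal entry of L is the vertex degree and each off-diagonal entry is -1 where an edge is present, 0 otherwise; in the order [1, 2, 3, 4, 5, 6, 7, 8] the diagonal is [2, 2, 2, 2, 2, 2, 2, 2]. The smallest Laplacian eigenvalue is always 0. The next one, lambda_2 = 0.5858, measures how hard the graph is to disconnect: larger values mean better connectivity. There is one zero in the spectrum, matching the 1 component. The eigenvalues sum to 16, which equals trace(L) = 2|E|.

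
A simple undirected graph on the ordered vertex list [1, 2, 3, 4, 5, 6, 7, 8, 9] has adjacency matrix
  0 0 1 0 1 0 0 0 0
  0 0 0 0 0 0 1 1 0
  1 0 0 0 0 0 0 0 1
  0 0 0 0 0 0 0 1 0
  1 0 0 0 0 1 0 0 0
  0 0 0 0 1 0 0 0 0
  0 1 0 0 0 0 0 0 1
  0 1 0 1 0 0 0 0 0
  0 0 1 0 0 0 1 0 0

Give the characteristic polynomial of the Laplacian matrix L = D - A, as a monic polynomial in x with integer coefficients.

With the vertex order [1, 2, 3, 4, 5, 6, 7, 8, 9], the degrees are [2, 2, 2, 1, 2, 1, 2, 2, 2], giving D = diag(2, 2, 2, 1, 2, 1, 2, 2, 2) and L = D - A. Computing det(xI - L) by cofactor expansion (or equivalently via sum-over-permutations) gives x^9 - 16x^8 + 105x^7 - 364x^6 + 715x^5 - 792x^4 + 462x^3 - 120x^2 + 9x. The coefficient of x^8 equals -trace(L) = -16, matching the sum of degrees.

x^9 - 16x^8 + 105x^7 - 364x^6 + 715x^5 - 792x^4 + 462x^3 - 120x^2 + 9x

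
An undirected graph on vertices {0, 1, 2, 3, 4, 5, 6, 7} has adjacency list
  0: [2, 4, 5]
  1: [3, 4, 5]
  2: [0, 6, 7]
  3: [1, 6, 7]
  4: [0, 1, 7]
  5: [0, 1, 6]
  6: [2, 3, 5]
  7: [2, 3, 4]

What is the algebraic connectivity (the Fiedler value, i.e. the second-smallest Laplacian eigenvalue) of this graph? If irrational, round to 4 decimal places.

Reading degrees in the order [0, 1, 2, 3, 4, 5, 6, 7] gives [3, 3, 3, 3, 3, 3, 3, 3]; set D = diag(3, 3, 3, 3, 3, 3, 3, 3) and form L = D - A. The smallest Laplacian eigenvalue is always 0. The next one, lambda_2 = 2, measures how hard the graph is to disconnect: larger values mean better connectivity. There is one zero in the spectrum, matching the 1 component. The eigenvalues sum to 24, which equals trace(L) = 2|E|.

2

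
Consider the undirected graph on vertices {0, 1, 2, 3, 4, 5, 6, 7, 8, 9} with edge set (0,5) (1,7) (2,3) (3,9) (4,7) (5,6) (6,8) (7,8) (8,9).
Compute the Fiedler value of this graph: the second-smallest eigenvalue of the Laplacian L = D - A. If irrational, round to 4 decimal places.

0.1981

With the vertex order [0, 1, 2, 3, 4, 5, 6, 7, 8, 9], the degrees are [1, 1, 1, 2, 1, 2, 2, 3, 3, 2], giving D = diag(1, 1, 1, 2, 1, 2, 2, 3, 3, 2) and L = D - A. The sorted Laplacian eigenvalues are [0, 0.1981, 0.2375, 1, 1, 1.5550, 2.5634, 3.2470, 3.4832, 4.7159]; the algebraic connectivity is the second entry, 0.1981. The largest eigenvalue, 4.7159, is at most the vertex count 10.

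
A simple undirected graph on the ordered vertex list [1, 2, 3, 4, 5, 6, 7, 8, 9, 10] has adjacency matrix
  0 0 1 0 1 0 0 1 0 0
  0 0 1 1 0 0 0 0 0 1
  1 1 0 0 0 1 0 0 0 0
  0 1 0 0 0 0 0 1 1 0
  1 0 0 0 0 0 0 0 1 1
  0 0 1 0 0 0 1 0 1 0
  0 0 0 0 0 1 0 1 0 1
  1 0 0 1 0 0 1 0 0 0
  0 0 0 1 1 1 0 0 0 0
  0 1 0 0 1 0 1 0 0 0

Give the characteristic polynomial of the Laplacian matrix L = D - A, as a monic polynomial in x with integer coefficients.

Reading degrees in the order [1, 2, 3, 4, 5, 6, 7, 8, 9, 10] gives [3, 3, 3, 3, 3, 3, 3, 3, 3, 3]; set D = diag(3, 3, 3, 3, 3, 3, 3, 3, 3, 3) and form L = D - A. Computing det(xI - L) by cofactor expansion (or equivalently via sum-over-permutations) gives x^10 - 30x^9 + 390x^8 - 2880x^7 + 13305x^6 - 39882x^5 + 77640x^4 - 94800x^3 + 66000x^2 - 20000x. Since p(0) = det(-L) = 0, x divides p(x). By the matrix-tree theorem the graph has (1/10) * product of the nonzero eigenvalues = 2000 spanning trees.

x^10 - 30x^9 + 390x^8 - 2880x^7 + 13305x^6 - 39882x^5 + 77640x^4 - 94800x^3 + 66000x^2 - 20000x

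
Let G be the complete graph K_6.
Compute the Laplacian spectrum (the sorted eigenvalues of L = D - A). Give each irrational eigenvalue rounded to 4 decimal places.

[0, 6, 6, 6, 6, 6]

The graph has 6 vertices and degree multiset [5, 5, 5, 5, 5, 5]; D is the diagonal matrix of degrees and L = D - A. Diagonalising L (or applying a numerical eigensolver to the 6x6 matrix) gives the spectrum above.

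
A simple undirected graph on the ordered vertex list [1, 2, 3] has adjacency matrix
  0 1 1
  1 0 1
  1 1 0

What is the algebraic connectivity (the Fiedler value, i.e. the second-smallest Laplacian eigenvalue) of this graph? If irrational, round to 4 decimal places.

With the vertex order [1, 2, 3], the degrees are [2, 2, 2], giving D = diag(2, 2, 2) and L = D - A. Computing the eigenvalues of L and sorting gives [0, 3, 3]. The Fiedler value lambda_2 = 3 is strictly positive, so the graph is connected. There is one zero in the spectrum, matching the 1 component.

3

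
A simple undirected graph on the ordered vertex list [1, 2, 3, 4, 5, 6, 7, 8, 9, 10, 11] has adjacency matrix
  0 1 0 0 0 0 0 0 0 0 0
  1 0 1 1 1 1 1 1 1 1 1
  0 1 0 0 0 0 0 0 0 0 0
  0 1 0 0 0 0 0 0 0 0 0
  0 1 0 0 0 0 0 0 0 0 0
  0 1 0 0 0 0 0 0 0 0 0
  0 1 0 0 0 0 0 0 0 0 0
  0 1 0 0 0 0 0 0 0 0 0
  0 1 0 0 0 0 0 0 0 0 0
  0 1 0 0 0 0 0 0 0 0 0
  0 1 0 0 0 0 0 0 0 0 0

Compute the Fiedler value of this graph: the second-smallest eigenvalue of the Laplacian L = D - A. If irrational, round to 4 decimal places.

With the vertex order [1, 2, 3, 4, 5, 6, 7, 8, 9, 10, 11], the degrees are [1, 10, 1, 1, 1, 1, 1, 1, 1, 1, 1], giving D = diag(1, 10, 1, 1, 1, 1, 1, 1, 1, 1, 1) and L = D - A. The sorted Laplacian eigenvalues are [0, 1, 1, 1, 1, 1, 1, 1, 1, 1, 11]; the algebraic connectivity is the second entry, 1.

1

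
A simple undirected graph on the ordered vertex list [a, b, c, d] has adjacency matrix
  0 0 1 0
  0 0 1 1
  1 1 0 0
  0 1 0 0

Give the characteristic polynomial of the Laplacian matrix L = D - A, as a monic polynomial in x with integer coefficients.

With the vertex order [a, b, c, d], the degrees are [1, 2, 2, 1], giving D = diag(1, 2, 2, 1) and L = D - A. Computing det(xI - L) by cofactor expansion (or equivalently via sum-over-permutations) gives x^4 - 6x^3 + 10x^2 - 4x. Since p(0) = det(-L) = 0, x divides p(x). By the matrix-tree theorem the graph has (1/4) * product of the nonzero eigenvalues = 1 spanning tree. The eigenvalues sum to 6, which equals trace(L) = 2|E|.

x^4 - 6x^3 + 10x^2 - 4x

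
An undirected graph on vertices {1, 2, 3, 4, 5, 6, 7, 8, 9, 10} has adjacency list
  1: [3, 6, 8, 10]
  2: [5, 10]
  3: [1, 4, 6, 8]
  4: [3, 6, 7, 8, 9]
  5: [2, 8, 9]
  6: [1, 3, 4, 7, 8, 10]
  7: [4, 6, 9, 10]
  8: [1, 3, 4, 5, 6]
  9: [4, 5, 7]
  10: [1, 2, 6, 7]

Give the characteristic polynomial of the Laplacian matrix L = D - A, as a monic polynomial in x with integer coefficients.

Reading degrees in the order [1, 2, 3, 4, 5, 6, 7, 8, 9, 10] gives [4, 2, 4, 5, 3, 6, 4, 5, 3, 4]; set D = diag(4, 2, 4, 5, 3, 6, 4, 5, 3, 4) and form L = D - A. Computing det(xI - L) by cofactor expansion (or equivalently via sum-over-permutations) gives x^10 - 40x^9 + 694x^8 - 6838x^7 + 42047x^6 - 166786x^5 + 425212x^4 - 669142x^3 + 587280x^2 - 218080x. Since p(0) = det(-L) = 0, x divides p(x). The eigenvalues sum to 40, which equals trace(L) = 2|E|.

x^10 - 40x^9 + 694x^8 - 6838x^7 + 42047x^6 - 166786x^5 + 425212x^4 - 669142x^3 + 587280x^2 - 218080x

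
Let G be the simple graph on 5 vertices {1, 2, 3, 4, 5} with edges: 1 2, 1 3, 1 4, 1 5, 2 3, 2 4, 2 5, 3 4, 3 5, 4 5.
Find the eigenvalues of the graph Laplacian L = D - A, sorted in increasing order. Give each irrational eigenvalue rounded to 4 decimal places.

Reading degrees in the order [1, 2, 3, 4, 5] gives [4, 4, 4, 4, 4]; set D = diag(4, 4, 4, 4, 4) and form L = D - A. L is symmetric positive semidefinite, so every eigenvalue is real and nonnegative. There is one zero in the spectrum, matching the 1 component. By the matrix-tree theorem the graph has (1/5) * product of the nonzero eigenvalues = 125 spanning trees.

[0, 5, 5, 5, 5]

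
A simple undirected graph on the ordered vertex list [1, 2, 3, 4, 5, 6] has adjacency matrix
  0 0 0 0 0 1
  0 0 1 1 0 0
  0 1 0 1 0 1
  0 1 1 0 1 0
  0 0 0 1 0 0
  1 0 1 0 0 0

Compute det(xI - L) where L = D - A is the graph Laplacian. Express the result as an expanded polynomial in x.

Reading degrees in the order [1, 2, 3, 4, 5, 6] gives [1, 2, 3, 3, 1, 2]; set D = diag(1, 2, 3, 3, 1, 2) and form L = D - A. Computing det(xI - L) by cofactor expansion (or equivalently via sum-over-permutations) gives x^6 - 12x^5 + 52x^4 - 98x^3 + 76x^2 - 18x. The constant term is 0 because L is singular (the all-ones vector lies in its kernel). There is one zero in the spectrum, matching the 1 component.

x^6 - 12x^5 + 52x^4 - 98x^3 + 76x^2 - 18x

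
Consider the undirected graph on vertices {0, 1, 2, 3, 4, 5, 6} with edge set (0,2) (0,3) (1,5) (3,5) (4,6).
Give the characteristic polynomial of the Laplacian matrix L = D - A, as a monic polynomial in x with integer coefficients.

x^7 - 10x^6 + 37x^5 - 62x^4 + 45x^3 - 10x^2

Each diagonal entry of L is the vertex degree and each off-diagonal entry is -1 where an edge is present, 0 otherwise; in the order [0, 1, 2, 3, 4, 5, 6] the diagonal is [2, 1, 1, 2, 1, 2, 1]. Computing det(xI - L) by cofactor expansion (or equivalently via sum-over-permutations) gives x^7 - 10x^6 + 37x^5 - 62x^4 + 45x^3 - 10x^2. Since p(0) = det(-L) = 0, x divides p(x). There are 2 zeros in the spectrum, matching the 2 components. The largest eigenvalue, 3.6180, is at most the vertex count 7.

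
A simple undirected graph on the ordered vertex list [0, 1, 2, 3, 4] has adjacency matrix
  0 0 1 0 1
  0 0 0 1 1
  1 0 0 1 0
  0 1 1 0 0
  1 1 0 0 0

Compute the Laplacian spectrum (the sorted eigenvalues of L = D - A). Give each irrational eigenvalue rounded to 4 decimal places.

[0, 1.3820, 1.3820, 3.6180, 3.6180]

Each diagonal entry of L is the vertex degree and each off-diagonal entry is -1 where an edge is present, 0 otherwise; in the order [0, 1, 2, 3, 4] the diagonal is [2, 2, 2, 2, 2]. Diagonalising L (or applying a numerical eigensolver to the 5x5 matrix) gives the spectrum above. The single zero eigenvalue shows the graph is connected. The largest eigenvalue, 3.6180, is at most the vertex count 5. The eigenvalues sum to 10, which equals trace(L) = 2|E|.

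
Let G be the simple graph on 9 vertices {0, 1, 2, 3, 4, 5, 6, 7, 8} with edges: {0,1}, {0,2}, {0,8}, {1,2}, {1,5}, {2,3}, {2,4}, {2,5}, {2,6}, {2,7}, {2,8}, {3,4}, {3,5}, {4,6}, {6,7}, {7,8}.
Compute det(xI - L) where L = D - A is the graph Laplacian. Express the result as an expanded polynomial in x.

x^9 - 32x^8 + 428x^7 - 3136x^6 + 13786x^5 - 37232x^4 + 60276x^3 - 53424x^2 + 19845x

Each diagonal entry of L is the vertex degree and each off-diagonal entry is -1 where an edge is present, 0 otherwise; in the order [0, 1, 2, 3, 4, 5, 6, 7, 8] the diagonal is [3, 3, 8, 3, 3, 3, 3, 3, 3]. L has integer entries, so p(x) = det(xI - L) has integer coefficients. Expanding the determinant yields x^9 - 32x^8 + 428x^7 - 3136x^6 + 13786x^5 - 37232x^4 + 60276x^3 - 53424x^2 + 19845x. The coefficient of x^8 equals -trace(L) = -32, matching the sum of degrees. By the matrix-tree theorem the graph has (1/9) * product of the nonzero eigenvalues = 2205 spanning trees.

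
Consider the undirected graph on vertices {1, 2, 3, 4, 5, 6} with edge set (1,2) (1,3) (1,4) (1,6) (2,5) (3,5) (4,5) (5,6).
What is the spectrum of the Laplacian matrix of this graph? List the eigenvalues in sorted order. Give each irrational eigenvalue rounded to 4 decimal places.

[0, 2, 2, 2, 4, 6]

Reading degrees in the order [1, 2, 3, 4, 5, 6] gives [4, 2, 2, 2, 4, 2]; set D = diag(4, 2, 2, 2, 4, 2) and form L = D - A. Since every row of L sums to 0, the all-ones vector is in the kernel and 0 is an eigenvalue. The single zero eigenvalue shows the graph is connected.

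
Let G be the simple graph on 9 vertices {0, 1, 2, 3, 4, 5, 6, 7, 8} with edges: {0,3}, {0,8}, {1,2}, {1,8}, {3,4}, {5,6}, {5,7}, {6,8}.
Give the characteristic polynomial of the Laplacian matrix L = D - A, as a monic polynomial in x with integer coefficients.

Reading degrees in the order [0, 1, 2, 3, 4, 5, 6, 7, 8] gives [2, 2, 1, 2, 1, 2, 2, 1, 3]; set D = diag(2, 2, 1, 2, 1, 2, 2, 1, 3) and form L = D - A. L has integer entries, so p(x) = det(xI - L) has integer coefficients. Expanding the determinant yields x^9 - 16x^8 + 104x^7 - 354x^6 + 677x^5 - 724x^4 + 405x^3 - 102x^2 + 9x. The coefficient of x^8 equals -trace(L) = -16, matching the sum of degrees. By the matrix-tree theorem the graph has (1/9) * product of the nonzero eigenvalues = 1 spanning tree.

x^9 - 16x^8 + 104x^7 - 354x^6 + 677x^5 - 724x^4 + 405x^3 - 102x^2 + 9x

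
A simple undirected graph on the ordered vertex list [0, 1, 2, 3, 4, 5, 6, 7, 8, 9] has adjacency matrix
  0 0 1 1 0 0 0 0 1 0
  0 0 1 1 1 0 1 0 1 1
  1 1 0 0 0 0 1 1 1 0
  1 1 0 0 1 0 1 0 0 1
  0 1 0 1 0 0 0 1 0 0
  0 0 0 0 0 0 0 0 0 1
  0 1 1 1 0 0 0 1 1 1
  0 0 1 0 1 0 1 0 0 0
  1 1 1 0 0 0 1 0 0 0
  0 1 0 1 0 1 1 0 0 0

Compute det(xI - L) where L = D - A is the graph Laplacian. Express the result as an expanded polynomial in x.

Reading degrees in the order [0, 1, 2, 3, 4, 5, 6, 7, 8, 9] gives [3, 6, 5, 5, 3, 1, 6, 3, 4, 4]; set D = diag(3, 6, 5, 5, 3, 1, 6, 3, 4, 4) and form L = D - A. L has integer entries, so p(x) = det(xI - L) has integer coefficients. Expanding the determinant yields x^10 - 40x^9 + 689x^8 - 6684x^7 + 40071x^6 - 153106x^5 + 370028x^4 - 539292x^3 + 421910x^2 - 129970x. The coefficient of x^9 equals -trace(L) = -40, matching the sum of degrees. The largest eigenvalue, 7.4888, is at most the vertex count 10.

x^10 - 40x^9 + 689x^8 - 6684x^7 + 40071x^6 - 153106x^5 + 370028x^4 - 539292x^3 + 421910x^2 - 129970x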